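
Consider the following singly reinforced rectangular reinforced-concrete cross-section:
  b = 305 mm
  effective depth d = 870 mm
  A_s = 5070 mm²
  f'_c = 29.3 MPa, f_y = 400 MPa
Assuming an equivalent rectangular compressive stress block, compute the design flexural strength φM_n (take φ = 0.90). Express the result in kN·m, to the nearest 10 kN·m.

T = A_s f_y = 5070 × 400 = 2028000 N = 2028 kN.
From C = T: a = T/(0.85 f'_c b) = 2028000/(0.85 × 29.3 × 305) = 266.98 mm.
M_n = T(d − a/2) = 2028 kN × (870 − 133.49) mm = 1493.64 kN·m.
φM_n = 0.90 × 1493.64 = 1344.28 kN·m.

φM_n ≈ 1340 kN·m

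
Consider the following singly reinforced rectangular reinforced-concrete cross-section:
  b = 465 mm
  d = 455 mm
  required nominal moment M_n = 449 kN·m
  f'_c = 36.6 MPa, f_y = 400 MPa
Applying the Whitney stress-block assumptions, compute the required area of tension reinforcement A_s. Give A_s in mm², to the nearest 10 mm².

With M_n = 0.85 f'_c a b (d − a/2), solve the quadratic for a:
a = d − √(d² − 2M_n/(0.85 f'_c b)) = 455 − √(455² − 2 × 449×10⁶/(0.85 × 36.6 × 465)) = 74.28 mm.
A_s = 0.85 f'_c a b / f_y = 0.85 × 36.6 × 74.28 × 465 / 400 = 2686.4 mm².

A_s ≈ 2690 mm²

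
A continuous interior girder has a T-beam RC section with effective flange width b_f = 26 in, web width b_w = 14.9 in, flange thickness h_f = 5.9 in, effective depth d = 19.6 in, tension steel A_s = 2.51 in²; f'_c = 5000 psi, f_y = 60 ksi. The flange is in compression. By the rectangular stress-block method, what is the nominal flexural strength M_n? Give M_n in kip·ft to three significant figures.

M_n ≈ 237 kip·ft

Tension: T = A_s f_y = 2.51 × 60 = 150.6 kips.
Try a within the flange: a = T/(0.85 f'_c b_f) = 150.6/(0.85 × 5 × 26) = 1.363 in.
Since a = 1.363 ≤ h_f = 5.9 in, the stress block lies entirely in the flange; analyse as a rectangular beam of width b_f.
M_n = T(d − a/2) = 150.6 × (19.6 − 0.6815) = 2849.1 kip·in.
M_n = 2849.1/12 = 237.43 kip·ft.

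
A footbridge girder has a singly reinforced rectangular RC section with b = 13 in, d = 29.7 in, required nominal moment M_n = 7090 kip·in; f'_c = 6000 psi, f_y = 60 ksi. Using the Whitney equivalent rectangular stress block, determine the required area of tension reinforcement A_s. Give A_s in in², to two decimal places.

A_s ≈ 4.25 in²

From M_n = 0.85 f'_c a b (d − a/2):
a = d − √(d² − 2M_n/(0.85 f'_c b)) = 29.7 − √(29.7² − 2 × 7090/(0.85 × 6 × 13)) = 3.850 in.
A_s = 0.85 f'_c a b / f_y = 0.85 × 6 × 3.850 × 13 / 60 = 4.254 in².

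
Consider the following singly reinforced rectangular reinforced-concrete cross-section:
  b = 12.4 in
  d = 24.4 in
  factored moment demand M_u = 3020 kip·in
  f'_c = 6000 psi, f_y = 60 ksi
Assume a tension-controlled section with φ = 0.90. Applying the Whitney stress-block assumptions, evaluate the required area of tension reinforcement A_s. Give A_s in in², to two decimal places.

A_s ≈ 2.40 in²

M_n = M_u/φ = 3020/0.90 = 3355.56 kip·in.
From M_n = 0.85 f'_c a b (d − a/2):
a = d − √(d² − 2M_n/(0.85 f'_c b)) = 24.4 − √(24.4² − 2 × 3355.56/(0.85 × 6 × 12.4)) = 2.281 in.
A_s = 0.85 f'_c a b / f_y = 0.85 × 6 × 2.281 × 12.4 / 60 = 2.404 in².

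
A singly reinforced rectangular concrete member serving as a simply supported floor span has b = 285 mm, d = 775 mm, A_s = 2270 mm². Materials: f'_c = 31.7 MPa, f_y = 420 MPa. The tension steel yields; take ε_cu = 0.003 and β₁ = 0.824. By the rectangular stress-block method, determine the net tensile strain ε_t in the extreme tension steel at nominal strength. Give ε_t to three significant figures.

ε_t ≈ 0.0124

a = A_s f_y/(0.85 f'_c b) = 124.15 mm.
β₁ = 0.824, so c = a/β₁ = 124.15/0.824 = 150.67 mm.
From the linear strain diagram with ε_cu = 0.003: ε_t = 0.003 (d − c)/c = 0.003 × (775 − 150.67)/150.67 = 0.0124.
Since ε_t ≥ 0.005, the section is tension-controlled.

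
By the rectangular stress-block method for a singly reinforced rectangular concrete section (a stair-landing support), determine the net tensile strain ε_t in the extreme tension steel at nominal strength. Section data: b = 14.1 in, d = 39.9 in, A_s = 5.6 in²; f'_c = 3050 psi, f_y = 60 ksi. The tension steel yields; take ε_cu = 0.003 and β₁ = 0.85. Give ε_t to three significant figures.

a = A_s f_y/(0.85 f'_c b) = 9.192 in.
β₁ = 0.85, so c = a/β₁ = 9.192/0.85 = 10.814 in.
From the linear strain diagram with ε_cu = 0.003: ε_t = 0.003 (d − c)/c = 0.003 × (39.9 − 10.814)/10.814 = 0.00807.
Since ε_t ≥ 0.005, the section is tension-controlled.

ε_t ≈ 0.00807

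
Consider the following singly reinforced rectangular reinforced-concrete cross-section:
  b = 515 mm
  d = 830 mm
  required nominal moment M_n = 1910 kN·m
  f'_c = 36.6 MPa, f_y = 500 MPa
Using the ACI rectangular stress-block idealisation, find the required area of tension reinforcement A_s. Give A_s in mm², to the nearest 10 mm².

With M_n = 0.85 f'_c a b (d − a/2), solve the quadratic for a:
a = d − √(d² − 2M_n/(0.85 f'_c b)) = 830 − √(830² − 2 × 1910×10⁶/(0.85 × 36.6 × 515)) = 158.83 mm.
A_s = 0.85 f'_c a b / f_y = 0.85 × 36.6 × 158.83 × 515 / 500 = 5089.4 mm².

A_s ≈ 5090 mm²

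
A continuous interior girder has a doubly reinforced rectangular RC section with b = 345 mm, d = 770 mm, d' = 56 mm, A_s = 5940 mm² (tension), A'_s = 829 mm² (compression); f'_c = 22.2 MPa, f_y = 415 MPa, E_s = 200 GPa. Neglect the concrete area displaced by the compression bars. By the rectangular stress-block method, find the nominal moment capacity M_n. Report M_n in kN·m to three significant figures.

Assume both tension and compression steel yield.
Net tension couple steel: A_s − A'_s = 5111 mm².
a = (A_s − A'_s) f_y / (0.85 f'_c b) = 2121065/(0.85 × 22.2 × 345) = 325.81 mm.
c = a/β₁ = 325.81/0.85 = 383.31 mm; ε'_s = 0.003(c − d')/c = 0.0026 ≥ f_y/E_s = 0.0021, so compression steel does yield.
M_n = (A_s − A'_s) f_y (d − a/2) + A'_s f_y (d − d') = [2121065 × (770 − 162.905) + 344035 × (770 − 56)] × 10⁻⁶ = 1287.69 + 245.64 = 1533.33 kN·m.

M_n ≈ 1530 kN·m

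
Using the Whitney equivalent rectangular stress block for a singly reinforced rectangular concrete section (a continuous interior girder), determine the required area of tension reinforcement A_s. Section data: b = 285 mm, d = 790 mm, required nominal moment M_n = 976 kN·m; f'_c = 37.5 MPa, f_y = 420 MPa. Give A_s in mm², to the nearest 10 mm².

A_s ≈ 3250 mm²

With M_n = 0.85 f'_c a b (d − a/2), solve the quadratic for a:
a = d − √(d² − 2M_n/(0.85 f'_c b)) = 790 − √(790² − 2 × 976×10⁶/(0.85 × 37.5 × 285)) = 150.29 mm.
A_s = 0.85 f'_c a b / f_y = 0.85 × 37.5 × 150.29 × 285 / 420 = 3250.7 mm².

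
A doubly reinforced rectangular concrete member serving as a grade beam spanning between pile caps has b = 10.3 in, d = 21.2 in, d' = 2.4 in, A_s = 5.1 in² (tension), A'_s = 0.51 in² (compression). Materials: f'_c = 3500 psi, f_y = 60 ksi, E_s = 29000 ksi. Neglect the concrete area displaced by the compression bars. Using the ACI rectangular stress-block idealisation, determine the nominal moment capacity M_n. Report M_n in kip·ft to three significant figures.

Assume both steels yield.
a = (A_s − A'_s) f_y/(0.85 f'_c b) = (5.1 − 0.51) × 60/(0.85 × 3.5 × 10.3) = 8.988 in.
c = a/β₁ = 8.988/0.85 = 10.574 in; ε'_s = 0.003(c − d')/c = 0.0023 ≥ ε_y = 0.0021, so the compression steel yields.
M_n = (A_s − A'_s) f_y (d − a/2) + A'_s f_y (d − d') = 275.4 × (21.2 − 4.494) + 30.6 × (21.2 − 2.4) = 4600.8 + 575.3 = 5176.1 kip·in = 5176.1/12 = 431.34 kip·ft.

M_n ≈ 431 kip·ft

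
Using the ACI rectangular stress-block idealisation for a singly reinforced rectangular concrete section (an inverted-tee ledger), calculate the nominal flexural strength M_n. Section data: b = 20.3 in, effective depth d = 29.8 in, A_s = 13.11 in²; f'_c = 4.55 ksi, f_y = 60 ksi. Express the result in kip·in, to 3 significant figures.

T = A_s f_y = 13.11 × 60 = 786.6 kips.
a = T/(0.85 f'_c b) = 786.6/(0.85 × 4.55 × 20.3) = 10.019 in.
M_n = T(d − a/2) = 786.6 × (29.8 − 5.0095) = 19500.2 kip·in.

M_n ≈ 19500 kip·in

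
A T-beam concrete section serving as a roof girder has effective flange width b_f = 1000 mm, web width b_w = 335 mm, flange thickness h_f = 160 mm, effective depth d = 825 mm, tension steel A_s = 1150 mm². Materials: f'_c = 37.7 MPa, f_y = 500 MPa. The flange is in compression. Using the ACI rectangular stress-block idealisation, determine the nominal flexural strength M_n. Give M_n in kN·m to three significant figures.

Tension: T = A_s f_y = 1150 × 500 = 575000 N.
Try a within the flange: a = T/(0.85 f'_c b_f) = 575000/(0.85 × 37.7 × 1000) = 17.94 mm.
Since a = 17.94 ≤ h_f = 160 mm, the stress block lies entirely in the flange; analyse as a rectangular beam of width b_f.
M_n = T(d − a/2) = 575000 × (825 − 8.97) = 469.22 × 10⁶ N·mm.
M_n = 469.22 kN·m.

M_n ≈ 469 kN·m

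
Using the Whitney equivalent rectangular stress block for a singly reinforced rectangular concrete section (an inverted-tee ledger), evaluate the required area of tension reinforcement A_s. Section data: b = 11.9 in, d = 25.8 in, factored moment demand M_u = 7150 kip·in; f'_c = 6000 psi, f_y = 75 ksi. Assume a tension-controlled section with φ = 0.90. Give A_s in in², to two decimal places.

M_n = M_u/φ = 7150/0.90 = 7944.44 kip·in.
From M_n = 0.85 f'_c a b (d − a/2):
a = d − √(d² − 2M_n/(0.85 f'_c b)) = 25.8 − √(25.8² − 2 × 7944.44/(0.85 × 6 × 11.9)) = 5.704 in.
A_s = 0.85 f'_c a b / f_y = 0.85 × 6 × 5.704 × 11.9 / 75 = 4.616 in².

A_s ≈ 4.62 in²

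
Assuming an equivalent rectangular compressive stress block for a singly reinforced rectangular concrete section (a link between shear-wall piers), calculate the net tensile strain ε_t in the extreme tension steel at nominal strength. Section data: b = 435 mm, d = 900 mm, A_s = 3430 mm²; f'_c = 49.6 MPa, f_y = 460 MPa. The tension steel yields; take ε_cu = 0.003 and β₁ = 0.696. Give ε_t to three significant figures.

a = A_s f_y/(0.85 f'_c b) = 86.03 mm.
β₁ = 0.696, so c = a/β₁ = 86.03/0.696 = 123.61 mm.
From the linear strain diagram with ε_cu = 0.003: ε_t = 0.003 (d − c)/c = 0.003 × (900 − 123.61)/123.61 = 0.0188.
Since ε_t ≥ 0.005, the section is tension-controlled.

ε_t ≈ 0.0188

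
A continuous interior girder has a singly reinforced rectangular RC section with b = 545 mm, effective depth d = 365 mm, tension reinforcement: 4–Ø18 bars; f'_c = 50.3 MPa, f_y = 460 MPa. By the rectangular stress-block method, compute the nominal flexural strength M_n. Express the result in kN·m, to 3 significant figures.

M_n ≈ 166 kN·m

A_s = 4 × 254 = 1016 mm².
T = A_s f_y = 1016 × 460 = 467360 N = 467.36 kN.
From C = T: a = T/(0.85 f'_c b) = 467360/(0.85 × 50.3 × 545) = 20.06 mm.
M_n = T(d − a/2) = 467.36 kN × (365 − 10.03) mm = 165.90 kN·m.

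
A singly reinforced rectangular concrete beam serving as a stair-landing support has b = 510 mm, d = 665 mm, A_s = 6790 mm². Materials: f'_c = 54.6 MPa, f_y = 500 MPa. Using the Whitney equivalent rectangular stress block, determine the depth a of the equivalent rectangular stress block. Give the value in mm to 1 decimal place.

T = A_s f_y = 6790 × 500 = 3395000 N = 3395 kN.
Setting C = 0.85 f'_c a b equal to T: a = 3395000/(0.85 × 54.6 × 510) = 143.4 mm.

a ≈ 143.4 mm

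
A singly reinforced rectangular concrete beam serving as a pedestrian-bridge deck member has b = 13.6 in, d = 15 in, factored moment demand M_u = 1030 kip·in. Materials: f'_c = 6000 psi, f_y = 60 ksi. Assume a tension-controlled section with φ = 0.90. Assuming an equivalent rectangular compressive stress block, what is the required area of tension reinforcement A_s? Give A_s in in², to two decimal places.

A_s ≈ 1.32 in²

M_n = M_u/φ = 1030/0.90 = 1144.44 kip·in.
From M_n = 0.85 f'_c a b (d − a/2):
a = d − √(d² − 2M_n/(0.85 f'_c b)) = 15 − √(15² − 2 × 1144.44/(0.85 × 6 × 13.6)) = 1.144 in.
A_s = 0.85 f'_c a b / f_y = 0.85 × 6 × 1.144 × 13.6 / 60 = 1.322 in².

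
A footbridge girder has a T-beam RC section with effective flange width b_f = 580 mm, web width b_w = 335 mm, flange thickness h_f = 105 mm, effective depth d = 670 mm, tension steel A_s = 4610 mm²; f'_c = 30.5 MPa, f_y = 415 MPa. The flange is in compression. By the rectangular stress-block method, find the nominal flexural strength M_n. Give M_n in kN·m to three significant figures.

Tension: T = A_s f_y = 4610 × 415 = 1913150 N.
Try a within the flange: a = T/(0.85 f'_c b_f) = 1913150/(0.85 × 30.5 × 580) = 127.23 mm.
a = 127.23 > h_f = 105 mm: the block extends into the web. Split into flange-overhang and web parts.
C_f = 0.85 f'_c (b_f − b_w) h_f = 0.85 × 30.5 × (580 − 335) × 105 = 666921 N.
Remaining web compression depth: a_w = (T − C_f)/(0.85 f'_c b_w) = (1913150 − 666921)/(0.85 × 30.5 × 335) = 143.49 mm.
M_n = C_f(d − h_f/2) + (T − C_f)(d − a_w/2) = 666921 × (670 − 52.5) + 1246229 × (670 − 71.745) = 411.82 + 745.56 = 1157.38 × 10⁶ N·mm.
M_n = 1157.38 kN·m.

M_n ≈ 1160 kN·m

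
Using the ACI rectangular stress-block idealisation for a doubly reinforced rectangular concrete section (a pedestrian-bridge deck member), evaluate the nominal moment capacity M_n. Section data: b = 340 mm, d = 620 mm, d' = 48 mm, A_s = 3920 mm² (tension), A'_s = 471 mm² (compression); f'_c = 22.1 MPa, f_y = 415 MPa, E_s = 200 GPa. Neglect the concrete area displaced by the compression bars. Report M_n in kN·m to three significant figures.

M_n ≈ 839 kN·m

Assume both tension and compression steel yield.
Net tension couple steel: A_s − A'_s = 3449 mm².
a = (A_s − A'_s) f_y / (0.85 f'_c b) = 1431335/(0.85 × 22.1 × 340) = 224.10 mm.
c = a/β₁ = 224.10/0.85 = 263.65 mm; ε'_s = 0.003(c − d')/c = 0.0025 ≥ f_y/E_s = 0.0021, so compression steel does yield.
M_n = (A_s − A'_s) f_y (d − a/2) + A'_s f_y (d − d') = [1431335 × (620 − 112.05) + 195465 × (620 − 48)] × 10⁻⁶ = 727.05 + 111.81 = 838.86 kN·m.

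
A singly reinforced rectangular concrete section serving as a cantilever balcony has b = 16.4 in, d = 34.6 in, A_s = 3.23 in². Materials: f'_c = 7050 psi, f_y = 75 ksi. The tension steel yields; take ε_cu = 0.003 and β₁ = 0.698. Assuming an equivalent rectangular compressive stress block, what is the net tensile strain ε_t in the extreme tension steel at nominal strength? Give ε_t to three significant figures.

ε_t ≈ 0.0264

a = A_s f_y/(0.85 f'_c b) = 2.465 in.
β₁ = 0.698, so c = a/β₁ = 2.465/0.698 = 3.532 in.
From the linear strain diagram with ε_cu = 0.003: ε_t = 0.003 (d − c)/c = 0.003 × (34.6 − 3.532)/3.532 = 0.0264.
Since ε_t ≥ 0.005, the section is tension-controlled.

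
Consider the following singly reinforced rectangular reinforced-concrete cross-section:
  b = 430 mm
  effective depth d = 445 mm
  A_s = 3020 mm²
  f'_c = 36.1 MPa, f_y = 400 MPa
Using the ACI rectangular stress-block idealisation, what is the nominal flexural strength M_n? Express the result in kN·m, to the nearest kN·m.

M_n ≈ 482 kN·m

T = A_s f_y = 3020 × 400 = 1208000 N = 1208 kN.
From C = T: a = T/(0.85 f'_c b) = 1208000/(0.85 × 36.1 × 430) = 91.55 mm.
M_n = T(d − a/2) = 1208 kN × (445 − 45.775) mm = 482.26 kN·m.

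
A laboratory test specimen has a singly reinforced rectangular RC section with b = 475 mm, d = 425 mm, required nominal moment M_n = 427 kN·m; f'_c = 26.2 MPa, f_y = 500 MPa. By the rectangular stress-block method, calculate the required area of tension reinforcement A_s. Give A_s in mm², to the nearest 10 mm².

With M_n = 0.85 f'_c a b (d − a/2), solve the quadratic for a:
a = d − √(d² − 2M_n/(0.85 f'_c b)) = 425 − √(425² − 2 × 427×10⁶/(0.85 × 26.2 × 475)) = 108.94 mm.
A_s = 0.85 f'_c a b / f_y = 0.85 × 26.2 × 108.94 × 475 / 500 = 2304.8 mm².

A_s ≈ 2300 mm²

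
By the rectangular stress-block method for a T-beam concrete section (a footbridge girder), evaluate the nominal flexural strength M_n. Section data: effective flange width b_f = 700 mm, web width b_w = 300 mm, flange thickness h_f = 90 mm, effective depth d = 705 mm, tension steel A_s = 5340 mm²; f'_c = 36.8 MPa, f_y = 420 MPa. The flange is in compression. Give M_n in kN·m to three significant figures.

M_n ≈ 1460 kN·m

Tension: T = A_s f_y = 5340 × 420 = 2242800 N.
Try a within the flange: a = T/(0.85 f'_c b_f) = 2242800/(0.85 × 36.8 × 700) = 102.43 mm.
a = 102.43 > h_f = 90 mm: the block extends into the web. Split into flange-overhang and web parts.
C_f = 0.85 f'_c (b_f − b_w) h_f = 0.85 × 36.8 × (700 − 300) × 90 = 1126080 N.
Remaining web compression depth: a_w = (T − C_f)/(0.85 f'_c b_w) = (2242800 − 1126080)/(0.85 × 36.8 × 300) = 119.00 mm.
M_n = C_f(d − h_f/2) + (T − C_f)(d − a_w/2) = 1126080 × (705 − 45) + 1116720 × (705 − 59.5) = 743.21 + 720.84 = 1464.05 × 10⁶ N·mm.
M_n = 1464.05 kN·m.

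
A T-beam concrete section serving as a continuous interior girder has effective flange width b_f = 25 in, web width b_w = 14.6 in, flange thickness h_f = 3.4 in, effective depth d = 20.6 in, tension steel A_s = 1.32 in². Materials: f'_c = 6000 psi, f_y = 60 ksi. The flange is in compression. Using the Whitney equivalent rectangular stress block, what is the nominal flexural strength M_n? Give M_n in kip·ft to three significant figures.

M_n ≈ 134 kip·ft

Tension: T = A_s f_y = 1.32 × 60 = 79.2 kips.
Try a within the flange: a = T/(0.85 f'_c b_f) = 79.2/(0.85 × 6 × 25) = 0.621 in.
Since a = 0.621 ≤ h_f = 3.4 in, the stress block lies entirely in the flange; analyse as a rectangular beam of width b_f.
M_n = T(d − a/2) = 79.2 × (20.6 − 0.3105) = 1606.9 kip·in.
M_n = 1606.9/12 = 133.91 kip·ft.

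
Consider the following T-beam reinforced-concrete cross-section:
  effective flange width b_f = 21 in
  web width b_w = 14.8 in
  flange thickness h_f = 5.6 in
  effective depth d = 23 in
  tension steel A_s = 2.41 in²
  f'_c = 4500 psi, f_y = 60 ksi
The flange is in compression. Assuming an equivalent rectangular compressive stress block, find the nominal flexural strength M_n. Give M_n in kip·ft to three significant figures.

M_n ≈ 266 kip·ft

Tension: T = A_s f_y = 2.41 × 60 = 144.6 kips.
Try a within the flange: a = T/(0.85 f'_c b_f) = 144.6/(0.85 × 4.5 × 21) = 1.800 in.
Since a = 1.800 ≤ h_f = 5.6 in, the stress block lies entirely in the flange; analyse as a rectangular beam of width b_f.
M_n = T(d − a/2) = 144.6 × (23 − 0.9) = 3195.7 kip·in.
M_n = 3195.7/12 = 266.31 kip·ft.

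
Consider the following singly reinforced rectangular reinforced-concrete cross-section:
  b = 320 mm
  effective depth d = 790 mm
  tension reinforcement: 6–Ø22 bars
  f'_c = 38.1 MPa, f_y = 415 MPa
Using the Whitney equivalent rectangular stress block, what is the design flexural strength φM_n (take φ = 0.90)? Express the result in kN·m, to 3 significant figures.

φM_n ≈ 634 kN·m

A_s = 6 × 380 = 2280 mm².
T = A_s f_y = 2280 × 415 = 946200 N = 946.2 kN.
From C = T: a = T/(0.85 f'_c b) = 946200/(0.85 × 38.1 × 320) = 91.30 mm.
M_n = T(d − a/2) = 946.2 kN × (790 − 45.65) mm = 704.30 kN·m.
φM_n = 0.90 × 704.30 = 633.87 kN·m.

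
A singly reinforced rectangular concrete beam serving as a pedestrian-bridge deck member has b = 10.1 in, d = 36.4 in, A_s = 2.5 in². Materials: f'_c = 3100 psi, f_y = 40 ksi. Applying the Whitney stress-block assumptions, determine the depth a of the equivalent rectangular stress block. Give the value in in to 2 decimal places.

T = A_s f_y = 2.5 × 40 = 100 kips.
a = T/(0.85 f'_c b) = 100/(0.85 × 3.1 × 10.1) = 3.76 in.

a ≈ 3.76 in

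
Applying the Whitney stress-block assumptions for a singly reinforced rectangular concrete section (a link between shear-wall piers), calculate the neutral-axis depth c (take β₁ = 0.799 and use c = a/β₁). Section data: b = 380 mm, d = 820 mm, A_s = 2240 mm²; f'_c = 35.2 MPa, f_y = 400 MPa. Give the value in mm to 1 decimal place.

T = A_s f_y = 2240 × 400 = 896000 N = 896 kN.
Setting C = 0.85 f'_c a b equal to T: a = 896000/(0.85 × 35.2 × 380) = 78.807 mm.
With β₁ = 0.799, c = a/β₁ = 78.807/0.799 = 98.6 mm.

c ≈ 98.6 mm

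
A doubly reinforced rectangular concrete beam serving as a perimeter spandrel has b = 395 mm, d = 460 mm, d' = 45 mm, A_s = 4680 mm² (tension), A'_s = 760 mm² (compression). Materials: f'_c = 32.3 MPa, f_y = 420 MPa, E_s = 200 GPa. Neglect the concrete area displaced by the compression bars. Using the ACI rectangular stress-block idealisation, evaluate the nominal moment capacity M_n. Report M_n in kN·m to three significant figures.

M_n ≈ 765 kN·m

Assume both tension and compression steel yield.
Net tension couple steel: A_s − A'_s = 3920 mm².
a = (A_s − A'_s) f_y / (0.85 f'_c b) = 1646400/(0.85 × 32.3 × 395) = 151.82 mm.
c = a/β₁ = 151.82/0.819 = 185.37 mm; ε'_s = 0.003(c − d')/c = 0.0023 ≥ f_y/E_s = 0.0021, so compression steel does yield.
M_n = (A_s − A'_s) f_y (d − a/2) + A'_s f_y (d − d') = [1646400 × (460 − 75.91) + 319200 × (460 − 45)] × 10⁻⁶ = 632.37 + 132.47 = 764.84 kN·m.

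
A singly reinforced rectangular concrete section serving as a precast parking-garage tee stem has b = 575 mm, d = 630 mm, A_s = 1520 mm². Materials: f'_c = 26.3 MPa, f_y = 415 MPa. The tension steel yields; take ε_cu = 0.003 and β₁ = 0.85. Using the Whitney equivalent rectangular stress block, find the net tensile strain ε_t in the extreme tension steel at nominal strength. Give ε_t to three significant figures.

ε_t ≈ 0.0297

a = A_s f_y/(0.85 f'_c b) = 49.07 mm.
β₁ = 0.85, so c = a/β₁ = 49.07/0.85 = 57.73 mm.
From the linear strain diagram with ε_cu = 0.003: ε_t = 0.003 (d − c)/c = 0.003 × (630 − 57.73)/57.73 = 0.0297.
Since ε_t ≥ 0.005, the section is tension-controlled.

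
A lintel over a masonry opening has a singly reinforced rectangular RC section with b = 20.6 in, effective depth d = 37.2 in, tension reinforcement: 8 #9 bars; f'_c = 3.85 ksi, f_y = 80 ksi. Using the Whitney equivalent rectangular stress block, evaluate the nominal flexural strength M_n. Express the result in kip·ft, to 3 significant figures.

A_s = 8 × 1 = 8 in².
T = A_s f_y = 8 × 80 = 640 kips.
a = T/(0.85 f'_c b) = 640/(0.85 × 3.85 × 20.6) = 9.494 in.
M_n = T(d − a/2) = 640 × (37.2 − 4.747) = 20769.9 kip·in = 20769.9/12 = 1730.83 kip·ft.

M_n ≈ 1730 kip·ft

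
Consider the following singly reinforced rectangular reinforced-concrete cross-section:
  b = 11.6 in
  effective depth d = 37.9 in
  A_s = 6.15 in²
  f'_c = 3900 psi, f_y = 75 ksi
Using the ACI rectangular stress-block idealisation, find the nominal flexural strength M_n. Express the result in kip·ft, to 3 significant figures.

M_n ≈ 1230 kip·ft

T = A_s f_y = 6.15 × 75 = 461.25 kips.
a = T/(0.85 f'_c b) = 461.25/(0.85 × 3.9 × 11.6) = 11.995 in.
M_n = T(d − a/2) = 461.25 × (37.9 − 5.9975) = 14715.0 kip·in = 14715.0/12 = 1226.25 kip·ft.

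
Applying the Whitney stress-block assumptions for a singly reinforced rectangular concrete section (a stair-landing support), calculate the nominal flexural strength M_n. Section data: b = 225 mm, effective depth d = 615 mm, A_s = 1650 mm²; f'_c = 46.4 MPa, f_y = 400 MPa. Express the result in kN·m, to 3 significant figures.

M_n ≈ 381 kN·m

T = A_s f_y = 1650 × 400 = 660000 N = 660 kN.
From C = T: a = T/(0.85 f'_c b) = 660000/(0.85 × 46.4 × 225) = 74.37 mm.
M_n = T(d − a/2) = 660 kN × (615 − 37.185) mm = 381.36 kN·m.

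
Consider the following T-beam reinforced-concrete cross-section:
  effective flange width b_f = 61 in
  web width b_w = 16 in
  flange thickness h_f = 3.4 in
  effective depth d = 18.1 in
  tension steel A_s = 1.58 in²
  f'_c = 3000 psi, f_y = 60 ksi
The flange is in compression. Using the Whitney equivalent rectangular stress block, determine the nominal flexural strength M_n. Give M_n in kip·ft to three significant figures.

M_n ≈ 141 kip·ft

Tension: T = A_s f_y = 1.58 × 60 = 94.8 kips.
Try a within the flange: a = T/(0.85 f'_c b_f) = 94.8/(0.85 × 3 × 61) = 0.609 in.
Since a = 0.609 ≤ h_f = 3.4 in, the stress block lies entirely in the flange; analyse as a rectangular beam of width b_f.
M_n = T(d − a/2) = 94.8 × (18.1 − 0.3045) = 1687.0 kip·in.
M_n = 1687.0/12 = 140.58 kip·ft.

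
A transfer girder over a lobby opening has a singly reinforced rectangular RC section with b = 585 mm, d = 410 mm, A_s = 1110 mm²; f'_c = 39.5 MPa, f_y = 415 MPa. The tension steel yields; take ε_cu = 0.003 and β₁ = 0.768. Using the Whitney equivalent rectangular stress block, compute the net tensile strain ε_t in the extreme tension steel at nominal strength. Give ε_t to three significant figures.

a = A_s f_y/(0.85 f'_c b) = 23.45 mm.
β₁ = 0.768, so c = a/β₁ = 23.45/0.768 = 30.53 mm.
From the linear strain diagram with ε_cu = 0.003: ε_t = 0.003 (d − c)/c = 0.003 × (410 − 30.53)/30.53 = 0.0373.
Since ε_t ≥ 0.005, the section is tension-controlled.

ε_t ≈ 0.0373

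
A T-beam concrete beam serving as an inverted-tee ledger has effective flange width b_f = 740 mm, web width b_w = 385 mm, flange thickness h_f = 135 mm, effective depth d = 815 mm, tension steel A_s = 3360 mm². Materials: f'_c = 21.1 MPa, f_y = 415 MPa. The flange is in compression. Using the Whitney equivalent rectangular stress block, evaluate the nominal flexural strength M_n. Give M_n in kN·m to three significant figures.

Tension: T = A_s f_y = 3360 × 415 = 1394400 N.
Try a within the flange: a = T/(0.85 f'_c b_f) = 1394400/(0.85 × 21.1 × 740) = 105.06 mm.
Since a = 105.06 ≤ h_f = 135 mm, the stress block lies entirely in the flange; analyse as a rectangular beam of width b_f.
M_n = T(d − a/2) = 1394400 × (815 − 52.53) = 1063.19 × 10⁶ N·mm.
M_n = 1063.19 kN·m.

M_n ≈ 1060 kN·m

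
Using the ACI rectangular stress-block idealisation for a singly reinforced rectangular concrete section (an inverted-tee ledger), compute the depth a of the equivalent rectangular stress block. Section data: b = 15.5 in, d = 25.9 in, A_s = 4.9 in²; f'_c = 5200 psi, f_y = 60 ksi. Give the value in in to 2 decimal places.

T = A_s f_y = 4.9 × 60 = 294 kips.
a = T/(0.85 f'_c b) = 294/(0.85 × 5.2 × 15.5) = 4.29 in.

a ≈ 4.29 in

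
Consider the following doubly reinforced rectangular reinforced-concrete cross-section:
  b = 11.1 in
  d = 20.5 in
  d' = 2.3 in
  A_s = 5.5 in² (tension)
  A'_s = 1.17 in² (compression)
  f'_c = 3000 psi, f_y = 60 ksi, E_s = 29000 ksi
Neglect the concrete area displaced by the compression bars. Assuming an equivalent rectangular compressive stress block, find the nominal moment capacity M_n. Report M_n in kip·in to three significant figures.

Assume both steels yield.
a = (A_s − A'_s) f_y/(0.85 f'_c b) = (5.5 − 1.17) × 60/(0.85 × 3 × 11.1) = 9.179 in.
c = a/β₁ = 9.179/0.85 = 10.799 in; ε'_s = 0.003(c − d')/c = 0.0024 ≥ ε_y = 0.0021, so the compression steel yields.
M_n = (A_s − A'_s) f_y (d − a/2) + A'_s f_y (d − d') = 259.8 × (20.5 − 4.5895) + 70.2 × (20.5 − 2.3) = 4133.5 + 1277.6 = 5411.1 kip·in.

M_n ≈ 5410 kip·in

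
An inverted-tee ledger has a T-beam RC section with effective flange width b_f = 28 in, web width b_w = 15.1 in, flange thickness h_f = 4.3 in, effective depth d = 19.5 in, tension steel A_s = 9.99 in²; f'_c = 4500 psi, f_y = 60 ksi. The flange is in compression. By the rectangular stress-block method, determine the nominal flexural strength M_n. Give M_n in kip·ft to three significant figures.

M_n ≈ 828 kip·ft

Tension: T = A_s f_y = 9.99 × 60 = 599.4 kips.
Try a within the flange: a = T/(0.85 f'_c b_f) = 599.4/(0.85 × 4.5 × 28) = 5.597 in.
a = 5.597 > h_f = 4.3 in: the block extends into the web. Split into flange-overhang and web parts.
C_f = 0.85 f'_c (b_f − b_w) h_f = 0.85 × 4.5 × (28 − 15.1) × 4.3 = 212.2 kips.
Remaining web compression depth: a_w = (T − C_f)/(0.85 f'_c b_w) = (599.4 − 212.2)/(0.85 × 4.5 × 15.1) = 6.704 in.
M_n = C_f(d − h_f/2) + (T − C_f)(d − a_w/2) = 212.2 × (19.5 − 2.15) + 387.2 × (19.5 − 3.352) = 3681.7 + 6252.5 = 9934.2 kip·in.
M_n = 9934.2/12 = 827.85 kip·ft.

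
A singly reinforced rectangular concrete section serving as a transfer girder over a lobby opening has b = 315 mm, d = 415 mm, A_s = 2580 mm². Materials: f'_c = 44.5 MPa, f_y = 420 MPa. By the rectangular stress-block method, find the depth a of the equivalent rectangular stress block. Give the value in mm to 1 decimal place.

a ≈ 90.9 mm

T = A_s f_y = 2580 × 420 = 1083600 N = 1083.6 kN.
Setting C = 0.85 f'_c a b equal to T: a = 1083600/(0.85 × 44.5 × 315) = 90.9 mm.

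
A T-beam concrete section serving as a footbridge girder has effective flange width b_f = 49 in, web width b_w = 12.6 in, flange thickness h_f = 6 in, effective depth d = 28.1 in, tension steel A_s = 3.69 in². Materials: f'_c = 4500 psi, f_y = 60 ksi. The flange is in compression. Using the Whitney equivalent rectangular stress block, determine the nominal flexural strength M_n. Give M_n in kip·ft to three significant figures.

Tension: T = A_s f_y = 3.69 × 60 = 221.4 kips.
Try a within the flange: a = T/(0.85 f'_c b_f) = 221.4/(0.85 × 4.5 × 49) = 1.181 in.
Since a = 1.181 ≤ h_f = 6 in, the stress block lies entirely in the flange; analyse as a rectangular beam of width b_f.
M_n = T(d − a/2) = 221.4 × (28.1 − 0.5905) = 6090.6 kip·in.
M_n = 6090.6/12 = 507.55 kip·ft.

M_n ≈ 508 kip·ft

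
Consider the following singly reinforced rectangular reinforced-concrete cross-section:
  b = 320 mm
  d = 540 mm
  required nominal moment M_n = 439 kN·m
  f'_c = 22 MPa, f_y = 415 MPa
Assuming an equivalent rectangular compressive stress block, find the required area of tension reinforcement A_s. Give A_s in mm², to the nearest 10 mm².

A_s ≈ 2300 mm²

With M_n = 0.85 f'_c a b (d − a/2), solve the quadratic for a:
a = d − √(d² − 2M_n/(0.85 f'_c b)) = 540 − √(540² − 2 × 439×10⁶/(0.85 × 22 × 320)) = 159.37 mm.
A_s = 0.85 f'_c a b / f_y = 0.85 × 22 × 159.37 × 320 / 415 = 2298.0 mm².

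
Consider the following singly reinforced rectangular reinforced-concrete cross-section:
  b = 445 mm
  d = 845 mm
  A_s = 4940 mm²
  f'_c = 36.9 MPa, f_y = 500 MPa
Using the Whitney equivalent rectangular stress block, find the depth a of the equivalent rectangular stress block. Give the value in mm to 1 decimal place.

a ≈ 177.0 mm

T = A_s f_y = 4940 × 500 = 2470000 N = 2470 kN.
Setting C = 0.85 f'_c a b equal to T: a = 2470000/(0.85 × 36.9 × 445) = 177.0 mm.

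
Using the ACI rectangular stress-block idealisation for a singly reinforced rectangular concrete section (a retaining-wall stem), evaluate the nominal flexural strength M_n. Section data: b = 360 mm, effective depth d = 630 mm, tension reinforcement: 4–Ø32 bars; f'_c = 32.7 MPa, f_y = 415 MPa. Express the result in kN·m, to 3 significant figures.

A_s = 4 × 804 = 3216 mm².
T = A_s f_y = 3216 × 415 = 1334640 N = 1334.64 kN.
From C = T: a = T/(0.85 f'_c b) = 1334640/(0.85 × 32.7 × 360) = 133.38 mm.
M_n = T(d − a/2) = 1334.64 kN × (630 − 66.69) mm = 751.82 kN·m.

M_n ≈ 752 kN·m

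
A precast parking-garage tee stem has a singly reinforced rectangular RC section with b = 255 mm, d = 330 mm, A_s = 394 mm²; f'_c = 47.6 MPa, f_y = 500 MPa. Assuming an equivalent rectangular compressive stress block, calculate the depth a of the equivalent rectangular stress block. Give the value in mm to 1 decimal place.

a ≈ 19.1 mm

T = A_s f_y = 394 × 500 = 197000 N = 197 kN.
Setting C = 0.85 f'_c a b equal to T: a = 197000/(0.85 × 47.6 × 255) = 19.1 mm.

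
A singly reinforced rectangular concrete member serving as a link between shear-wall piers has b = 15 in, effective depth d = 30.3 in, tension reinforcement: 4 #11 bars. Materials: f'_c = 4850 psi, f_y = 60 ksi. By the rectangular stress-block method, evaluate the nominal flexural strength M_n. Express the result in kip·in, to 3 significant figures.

M_n ≈ 10200 kip·in

A_s = 4 × 1.56 = 6.24 in².
T = A_s f_y = 6.24 × 60 = 374.4 kips.
a = T/(0.85 f'_c b) = 374.4/(0.85 × 4.85 × 15) = 6.055 in.
M_n = T(d − a/2) = 374.4 × (30.3 − 3.0275) = 10210.8 kip·in.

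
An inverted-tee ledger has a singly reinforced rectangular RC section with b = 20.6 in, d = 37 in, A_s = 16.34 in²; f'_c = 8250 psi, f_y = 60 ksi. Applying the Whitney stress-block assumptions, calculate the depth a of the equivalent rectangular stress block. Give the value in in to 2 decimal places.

a ≈ 6.79 in

T = A_s f_y = 16.34 × 60 = 980.4 kips.
a = T/(0.85 f'_c b) = 980.4/(0.85 × 8.25 × 20.6) = 6.79 in.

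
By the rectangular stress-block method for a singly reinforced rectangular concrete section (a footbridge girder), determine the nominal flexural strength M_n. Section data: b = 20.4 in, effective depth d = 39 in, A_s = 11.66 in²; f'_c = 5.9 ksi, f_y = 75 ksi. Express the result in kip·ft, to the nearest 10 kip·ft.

M_n ≈ 2530 kip·ft

T = A_s f_y = 11.66 × 75 = 874.5 kips.
a = T/(0.85 f'_c b) = 874.5/(0.85 × 5.9 × 20.4) = 8.548 in.
M_n = T(d − a/2) = 874.5 × (39 − 4.274) = 30367.9 kip·in = 30367.9/12 = 2530.66 kip·ft.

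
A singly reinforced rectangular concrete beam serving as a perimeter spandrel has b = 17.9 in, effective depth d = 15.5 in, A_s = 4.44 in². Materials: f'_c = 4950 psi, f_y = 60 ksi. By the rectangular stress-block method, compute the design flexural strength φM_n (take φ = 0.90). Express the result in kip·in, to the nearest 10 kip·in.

T = A_s f_y = 4.44 × 60 = 266.4 kips.
a = T/(0.85 f'_c b) = 266.4/(0.85 × 4.95 × 17.9) = 3.537 in.
M_n = T(d − a/2) = 266.4 × (15.5 − 1.7685) = 3658.1 kip·in.
φM_n = 0.90 × 3658.1 = 3292.3 kip·in.

φM_n ≈ 3290 kip·in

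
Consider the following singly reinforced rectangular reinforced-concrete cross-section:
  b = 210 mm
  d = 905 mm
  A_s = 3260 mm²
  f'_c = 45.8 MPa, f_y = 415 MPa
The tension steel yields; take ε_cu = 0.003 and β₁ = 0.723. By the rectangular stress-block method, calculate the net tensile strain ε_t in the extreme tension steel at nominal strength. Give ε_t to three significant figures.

a = A_s f_y/(0.85 f'_c b) = 165.49 mm.
β₁ = 0.723, so c = a/β₁ = 165.49/0.723 = 228.89 mm.
From the linear strain diagram with ε_cu = 0.003: ε_t = 0.003 (d − c)/c = 0.003 × (905 − 228.89)/228.89 = 0.00886.
Since ε_t ≥ 0.005, the section is tension-controlled.

ε_t ≈ 0.00886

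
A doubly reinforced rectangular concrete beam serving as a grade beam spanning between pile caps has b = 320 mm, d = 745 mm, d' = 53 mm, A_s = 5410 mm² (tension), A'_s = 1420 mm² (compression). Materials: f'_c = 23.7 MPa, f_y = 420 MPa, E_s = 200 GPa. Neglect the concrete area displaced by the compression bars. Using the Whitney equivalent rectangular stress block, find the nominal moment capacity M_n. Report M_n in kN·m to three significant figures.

M_n ≈ 1440 kN·m

Assume both tension and compression steel yield.
Net tension couple steel: A_s − A'_s = 3990 mm².
a = (A_s − A'_s) f_y / (0.85 f'_c b) = 1675800/(0.85 × 23.7 × 320) = 259.96 mm.
c = a/β₁ = 259.96/0.85 = 305.84 mm; ε'_s = 0.003(c − d')/c = 0.0025 ≥ f_y/E_s = 0.0021, so compression steel does yield.
M_n = (A_s − A'_s) f_y (d − a/2) + A'_s f_y (d − d') = [1675800 × (745 − 129.98) + 596400 × (745 − 53)] × 10⁻⁶ = 1030.65 + 412.71 = 1443.36 kN·m.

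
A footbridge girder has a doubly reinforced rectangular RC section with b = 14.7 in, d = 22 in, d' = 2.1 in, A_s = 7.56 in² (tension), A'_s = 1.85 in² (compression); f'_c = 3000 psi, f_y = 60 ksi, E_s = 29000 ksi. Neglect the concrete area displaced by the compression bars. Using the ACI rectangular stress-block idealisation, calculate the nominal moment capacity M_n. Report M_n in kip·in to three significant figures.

M_n ≈ 8180 kip·in

Assume both steels yield.
a = (A_s − A'_s) f_y/(0.85 f'_c b) = (7.56 − 1.85) × 60/(0.85 × 3 × 14.7) = 9.140 in.
c = a/β₁ = 9.140/0.85 = 10.753 in; ε'_s = 0.003(c − d')/c = 0.0024 ≥ ε_y = 0.0021, so the compression steel yields.
M_n = (A_s − A'_s) f_y (d − a/2) + A'_s f_y (d − d') = 342.6 × (22 − 4.57) + 111 × (22 − 2.1) = 5971.5 + 2208.9 = 8180.4 kip·in.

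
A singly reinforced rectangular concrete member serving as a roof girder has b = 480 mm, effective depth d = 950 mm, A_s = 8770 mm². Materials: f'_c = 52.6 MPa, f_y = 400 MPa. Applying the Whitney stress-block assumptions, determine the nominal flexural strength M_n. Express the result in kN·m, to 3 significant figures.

M_n ≈ 3050 kN·m

T = A_s f_y = 8770 × 400 = 3508000 N = 3508 kN.
From C = T: a = T/(0.85 f'_c b) = 3508000/(0.85 × 52.6 × 480) = 163.46 mm.
M_n = T(d − a/2) = 3508 kN × (950 − 81.73) mm = 3045.89 kN·m.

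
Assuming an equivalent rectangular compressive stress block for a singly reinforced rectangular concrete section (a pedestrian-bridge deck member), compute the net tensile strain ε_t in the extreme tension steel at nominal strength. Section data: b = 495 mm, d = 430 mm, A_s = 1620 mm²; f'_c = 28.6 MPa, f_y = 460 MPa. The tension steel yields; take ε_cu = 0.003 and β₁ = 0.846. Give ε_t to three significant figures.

ε_t ≈ 0.0146

a = A_s f_y/(0.85 f'_c b) = 61.93 mm.
β₁ = 0.846, so c = a/β₁ = 61.93/0.846 = 73.20 mm.
From the linear strain diagram with ε_cu = 0.003: ε_t = 0.003 (d − c)/c = 0.003 × (430 − 73.20)/73.20 = 0.0146.
Since ε_t ≥ 0.005, the section is tension-controlled.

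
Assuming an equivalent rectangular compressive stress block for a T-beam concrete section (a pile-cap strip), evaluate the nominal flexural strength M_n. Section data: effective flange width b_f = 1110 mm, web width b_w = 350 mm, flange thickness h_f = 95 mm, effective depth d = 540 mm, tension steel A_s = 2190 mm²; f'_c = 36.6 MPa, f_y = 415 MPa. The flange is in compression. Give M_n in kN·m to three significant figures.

Tension: T = A_s f_y = 2190 × 415 = 908850 N.
Try a within the flange: a = T/(0.85 f'_c b_f) = 908850/(0.85 × 36.6 × 1110) = 26.32 mm.
Since a = 26.32 ≤ h_f = 95 mm, the stress block lies entirely in the flange; analyse as a rectangular beam of width b_f.
M_n = T(d − a/2) = 908850 × (540 − 13.16) = 478.82 × 10⁶ N·mm.
M_n = 478.82 kN·m.

M_n ≈ 479 kN·m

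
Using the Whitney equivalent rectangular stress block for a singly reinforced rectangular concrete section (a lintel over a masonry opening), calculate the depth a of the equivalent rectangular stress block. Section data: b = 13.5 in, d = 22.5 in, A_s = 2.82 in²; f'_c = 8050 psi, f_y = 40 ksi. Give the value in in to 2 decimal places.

a ≈ 1.22 in

T = A_s f_y = 2.82 × 40 = 112.8 kips.
a = T/(0.85 f'_c b) = 112.8/(0.85 × 8.05 × 13.5) = 1.22 in.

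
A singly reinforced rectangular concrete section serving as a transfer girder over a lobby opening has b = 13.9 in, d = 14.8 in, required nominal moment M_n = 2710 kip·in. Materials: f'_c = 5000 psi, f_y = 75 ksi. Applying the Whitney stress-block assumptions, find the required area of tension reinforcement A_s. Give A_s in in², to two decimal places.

From M_n = 0.85 f'_c a b (d − a/2):
a = d − √(d² − 2M_n/(0.85 f'_c b)) = 14.8 − √(14.8² − 2 × 2710/(0.85 × 5 × 13.9)) = 3.518 in.
A_s = 0.85 f'_c a b / f_y = 0.85 × 5 × 3.518 × 13.9 / 75 = 2.771 in².

A_s ≈ 2.77 in²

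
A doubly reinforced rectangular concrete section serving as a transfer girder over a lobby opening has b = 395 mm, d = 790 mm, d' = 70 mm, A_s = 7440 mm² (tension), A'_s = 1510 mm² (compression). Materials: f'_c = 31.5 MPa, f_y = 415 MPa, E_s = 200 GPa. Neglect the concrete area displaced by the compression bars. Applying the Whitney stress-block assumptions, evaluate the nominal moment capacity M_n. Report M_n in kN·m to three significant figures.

Assume both tension and compression steel yield.
Net tension couple steel: A_s − A'_s = 5930 mm².
a = (A_s − A'_s) f_y / (0.85 f'_c b) = 2460950/(0.85 × 31.5 × 395) = 232.69 mm.
c = a/β₁ = 232.69/0.825 = 282.05 mm; ε'_s = 0.003(c − d')/c = 0.0023 ≥ f_y/E_s = 0.0021, so compression steel does yield.
M_n = (A_s − A'_s) f_y (d − a/2) + A'_s f_y (d − d') = [2460950 × (790 − 116.345) + 626650 × (790 − 70)] × 10⁻⁶ = 1657.83 + 451.19 = 2109.02 kN·m.

M_n ≈ 2110 kN·m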